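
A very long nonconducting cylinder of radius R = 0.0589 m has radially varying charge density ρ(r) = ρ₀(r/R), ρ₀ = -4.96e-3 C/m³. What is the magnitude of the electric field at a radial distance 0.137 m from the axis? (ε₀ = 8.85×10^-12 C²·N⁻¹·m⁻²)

|E| ≈ 4.73e6 N/C

By cylindrical symmetry E is radial; use a coaxial Gaussian cylinder of radius 0.137 m and length L (r > R, full charge per length enclosed).
λ_enc = 2π ∫₀^R ρ₀(r'/R)^1 r' dr' = 2πρ₀R²/3 = -3.604×10^-5 C/m.
Applying ∮E·dA = Q_enc/ε₀ with the end caps contributing no flux:
E = |λ_enc|/(2πε₀r) = (3.604×10^-5)/(2π·8.85×10^-12·0.137) = 4.73e6 N/C.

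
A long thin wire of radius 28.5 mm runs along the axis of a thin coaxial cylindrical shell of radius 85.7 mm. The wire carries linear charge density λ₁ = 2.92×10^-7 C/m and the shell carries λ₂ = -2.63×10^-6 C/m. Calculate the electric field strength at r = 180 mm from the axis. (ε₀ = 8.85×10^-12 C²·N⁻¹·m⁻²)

2.34×10^5 N/C

Coaxial Gaussian cylinder, radius r = 180 mm, length L (r > 85.7 mm, enclosing both).
λ_enc = λ₁ + λ₂ = (2.92×10^-7) + (-2.63×10^-6) = -2.338e-6 C/m.
Since E is radial and uniform over the curved surface, Φ = E·2πrL = Q_enc/ε₀ = λ_enc L/ε₀.
E = |λ_enc|/(2πε₀r) = (2.338×10^-6)/(2π·8.85×10^-12·0.18) = 2.34e5 N/C.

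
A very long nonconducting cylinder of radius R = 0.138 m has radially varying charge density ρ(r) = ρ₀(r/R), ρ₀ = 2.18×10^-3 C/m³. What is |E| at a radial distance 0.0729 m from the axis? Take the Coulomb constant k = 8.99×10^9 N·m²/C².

Coaxial Gaussian cylinder, radius r = 0.0729 m, length L (r < R).
λ_enc = ∫₀^r ρ(r')·2πr' dr' = (2πρ₀/R)·r^3/3 = 1.282e-5 C/m.
Gauss's law: E·2πrL = λ_enc L/ε₀.
E = 2k|λ_enc|/r = 2(8.99×10^9)(1.282×10^-5)/(0.0729) = 3.16×10^6 N/C.

3.16e6 N/C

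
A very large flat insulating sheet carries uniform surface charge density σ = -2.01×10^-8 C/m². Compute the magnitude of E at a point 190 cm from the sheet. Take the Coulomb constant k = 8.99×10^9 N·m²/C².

The symmetry is planar: E is normal to the sheet and the same magnitude on both sides. Take a pillbox straddling the sheet with end-cap area A.
Only the two end caps contribute flux: Φ = 2EA. With Q_enc = σA, Gauss's law gives E = |σ|/(2ε₀).
E = 2πk|σ| = 2π(8.99×10^9)(2.01×10^-8) = 1.14×10^3 N/C.

|E| ≈ 1.14×10^3 V/m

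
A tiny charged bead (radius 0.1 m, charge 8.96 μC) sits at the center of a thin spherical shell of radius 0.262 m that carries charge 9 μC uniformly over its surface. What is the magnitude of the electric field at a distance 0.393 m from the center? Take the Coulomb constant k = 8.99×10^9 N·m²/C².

|E| ≈ 1.05e6 V/m

Take a concentric spherical Gaussian surface of radius r = 0.393 m (r > 0.262 m, enclosing both).
Q_enc = (8.96 μC) + (9 μC) = 1.796×10^-5 C.
Since E is radial and uniform over the Gaussian sphere, Φ = E·4πr² = Q_enc/ε₀.
E = k|Q_enc|/r² = (8.99×10^9)(1.796×10^-5)/(0.393)² = 1.05×10^6 N/C.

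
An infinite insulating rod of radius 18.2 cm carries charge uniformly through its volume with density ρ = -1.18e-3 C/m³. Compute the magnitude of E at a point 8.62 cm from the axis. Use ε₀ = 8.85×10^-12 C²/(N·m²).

E = 5.75×10^6 N/C

Take a coaxial cylindrical Gaussian surface of radius r = 8.62 cm and length L (r < R).
Charge inside radius r per length L is ρ·πr²·L, so λ_enc = ρπr² = -2.755×10^-5 C/m.
By Gauss's law (flux through the curved wall only), E·2πrL = λ_enc L/ε₀.
E = |λ_enc|/(2πε₀r) = (2.755e-5)/(2π·8.85×10^-12·0.0862) = 5.75×10^6 N/C.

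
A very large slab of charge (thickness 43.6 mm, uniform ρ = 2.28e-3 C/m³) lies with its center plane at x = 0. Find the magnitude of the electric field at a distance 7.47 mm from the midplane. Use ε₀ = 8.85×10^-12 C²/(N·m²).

E = 1.92×10^6 N/C

By symmetry E is perpendicular to the slab. A Gaussian pillbox from −7.47 mm to +7.47 mm (face area A) lies entirely within the slab.
Q_enc = ρ·(2x)·A and flux = 2EA, so 2EA = 2ρxA/ε₀ ⇒ E = |ρ|x/ε₀.
E = (2.28×10^-3)(0.00747)/(8.85×10^-12) = 1.92×10^6 N/C.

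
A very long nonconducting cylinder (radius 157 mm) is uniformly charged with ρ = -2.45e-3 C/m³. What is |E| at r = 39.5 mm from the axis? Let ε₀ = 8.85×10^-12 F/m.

Choose a coaxial cylinder of radius r = 39.5 mm (arbitrary length L) as the Gaussian surface (r < R).
Charge inside radius r per length L is ρ·πr²·L, so λ_enc = ρπr² = -1.201e-5 C/m.
Applying ∮E·dA = Q_enc/ε₀ with the end caps contributing no flux:
E = |λ_enc|/(2πε₀r) = (1.201e-5)/(2π·8.85×10^-12·0.0395) = 5.47×10^6 N/C.

|E| ≈ 5.47×10^6 N/C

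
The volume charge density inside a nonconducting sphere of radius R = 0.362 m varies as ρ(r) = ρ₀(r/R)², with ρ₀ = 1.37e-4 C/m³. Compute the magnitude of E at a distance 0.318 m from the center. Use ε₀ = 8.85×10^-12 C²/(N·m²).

7.60×10^5 N/C

Use a concentric Gaussian sphere at r = 0.318 m (r < R).
Q_enc = ∫₀^r ρ(r')·4πr'² dr' = (4πρ₀/R²) ∫₀^r r'^4 dr' = 4πρ₀ r^5/(5·R²) = 8.544×10^-6 C.
Applying ∮E·dA = Q_enc/ε₀ with Φ = E(4πr²):
E = |Q_enc|/(4πε₀r²) = (8.544×10^-6)/(4π·8.85×10^-12·(0.318)²) = 7.60×10^5 N/C.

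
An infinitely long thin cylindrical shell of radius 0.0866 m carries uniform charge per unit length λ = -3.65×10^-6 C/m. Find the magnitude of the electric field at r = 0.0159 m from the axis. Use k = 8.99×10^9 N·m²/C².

By cylindrical symmetry E is radial; use a coaxial Gaussian cylinder of radius 0.0159 m and length L (r < 0.0866 m, inside the shell).
All the surface charge lies outside this cylinder: Q_enc = 0, hence E = 0.

E = 0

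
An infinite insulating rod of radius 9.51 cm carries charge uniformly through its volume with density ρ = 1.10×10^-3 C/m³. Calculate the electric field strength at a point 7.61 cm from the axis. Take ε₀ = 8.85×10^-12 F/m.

|E| ≈ 4.73×10^6 N/C

Choose a coaxial cylinder of radius r = 7.61 cm (arbitrary length L) as the Gaussian surface (r < R).
Enclosed charge per unit length: λ_enc = ρ·πr² = (1.10×10^-3)π(0.0761)² = 2.001e-5 C/m.
Since E is radial and uniform over the curved surface, Φ = E·2πrL = Q_enc/ε₀ = λ_enc L/ε₀.
E = |λ_enc|/(2πε₀r) = (2.001×10^-5)/(2π·8.85×10^-12·0.0761) = 4.73×10^6 N/C.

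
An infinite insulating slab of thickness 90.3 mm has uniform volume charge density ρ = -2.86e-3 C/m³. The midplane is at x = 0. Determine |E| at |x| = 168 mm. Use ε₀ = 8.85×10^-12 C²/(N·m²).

The point |x| = 168 mm lies outside the slab (half-thickness 0.04515 m). A symmetric pillbox spanning the full slab encloses Q_enc = ρ·d·A.
Flux = 2EA ⇒ E = |ρ|d/(2ε₀), independent of distance outside.
E = (2.86×10^-3)(0.0903)/(2·8.85×10^-12) = 1.46×10^7 N/C.

E = 1.46e7 V/m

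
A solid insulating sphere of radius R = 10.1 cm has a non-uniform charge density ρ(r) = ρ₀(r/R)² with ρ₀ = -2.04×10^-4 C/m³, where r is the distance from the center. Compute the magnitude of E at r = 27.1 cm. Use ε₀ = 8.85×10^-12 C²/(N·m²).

E = 6.47e4 V/m

Take a concentric spherical Gaussian surface of radius r = 27.1 cm (r > R, all charge enclosed).
Q_enc = 4π ∫₀^R ρ₀(r'/R)^2 r'² dr' = 4πρ₀R³/5 = -5.282×10^-7 C.
By Gauss's law, ∮E·dA = E·4πr² = Q_enc/ε₀.
E = |Q_enc|/(4πε₀r²) = (5.282e-7)/(4π·8.85×10^-12·(0.271)²) = 6.47×10^4 N/C.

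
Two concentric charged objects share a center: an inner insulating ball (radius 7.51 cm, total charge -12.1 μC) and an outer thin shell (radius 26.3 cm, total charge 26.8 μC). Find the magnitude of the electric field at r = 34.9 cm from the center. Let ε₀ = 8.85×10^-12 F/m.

Take a concentric spherical Gaussian surface of radius r = 34.9 cm (r > 26.3 cm, enclosing both).
Q_enc = (-12.1 μC) + (26.8 μC) = 1.47×10^-5 C.
By Gauss's law, ∮E·dA = E·4πr² = Q_enc/ε₀.
E = |Q_enc|/(4πε₀r²) = (1.47×10^-5)/(4π·8.85×10^-12·(0.349)²) = 1.09e6 N/C.

E = 1.09×10^6 N/C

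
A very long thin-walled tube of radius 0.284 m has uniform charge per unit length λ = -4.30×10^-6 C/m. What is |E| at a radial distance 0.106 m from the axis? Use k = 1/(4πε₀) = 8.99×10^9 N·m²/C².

|E| = 0 V/m

Coaxial Gaussian cylinder, radius r = 0.106 m, length L (r < 0.284 m, inside the shell).
All the surface charge lies outside this cylinder: Q_enc = 0, hence E = 0.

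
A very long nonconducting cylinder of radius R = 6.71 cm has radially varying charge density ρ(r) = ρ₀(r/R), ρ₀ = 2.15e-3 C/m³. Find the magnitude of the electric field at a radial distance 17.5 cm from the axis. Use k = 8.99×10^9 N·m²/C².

|E| = 2.08e6 V/m

Choose a coaxial cylinder of radius r = 17.5 cm (arbitrary length L) as the Gaussian surface (r > R, full charge per length enclosed).
λ_enc = 2π ∫₀^R ρ₀(r'/R)^1 r' dr' = 2πρ₀R²/3 = 2.027×10^-5 C/m.
Applying ∮E·dA = Q_enc/ε₀ with the end caps contributing no flux:
E = 2k|λ_enc|/r = 2(8.99×10^9)(2.027×10^-5)/(0.175) = 2.08×10^6 N/C.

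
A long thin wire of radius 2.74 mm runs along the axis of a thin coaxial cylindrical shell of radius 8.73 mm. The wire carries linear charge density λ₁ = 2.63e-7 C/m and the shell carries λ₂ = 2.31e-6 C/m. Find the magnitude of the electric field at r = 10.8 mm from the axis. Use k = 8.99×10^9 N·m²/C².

Choose a coaxial cylinder of radius r = 10.8 mm (arbitrary length L) as the Gaussian surface (r > 8.73 mm, enclosing both).
λ_enc = λ₁ + λ₂ = (2.63×10^-7) + (2.31×10^-6) = 2.573×10^-6 C/m.
Since E is radial and uniform over the curved surface, Φ = E·2πrL = Q_enc/ε₀ = λ_enc L/ε₀.
E = 2k|λ_enc|/r = 2(8.99×10^9)(2.573×10^-6)/(0.0108) = 4.28×10^6 N/C.

|E| = 4.28×10^6 N/C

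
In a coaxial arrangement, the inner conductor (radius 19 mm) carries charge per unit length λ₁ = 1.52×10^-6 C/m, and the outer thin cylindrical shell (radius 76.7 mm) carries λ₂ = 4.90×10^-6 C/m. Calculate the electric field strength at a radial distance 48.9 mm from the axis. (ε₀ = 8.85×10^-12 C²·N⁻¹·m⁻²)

Take a coaxial cylindrical Gaussian surface of radius r = 48.9 mm and length L (between the conductors, 19 mm < r < 76.7 mm).
Only the inner wire is enclosed; the outer shell contributes nothing inside itself. λ_enc = λ₁ = 1.52e-6 C/m.
Gauss's law: E·2πrL = λ_enc L/ε₀.
E = |λ_enc|/(2πε₀r) = (1.52×10^-6)/(2π·8.85×10^-12·0.0489) = 5.59×10^5 N/C.

E = 5.59×10^5 V/m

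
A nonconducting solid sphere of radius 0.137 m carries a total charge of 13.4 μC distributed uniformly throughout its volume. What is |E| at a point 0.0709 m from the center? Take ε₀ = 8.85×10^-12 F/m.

Use a concentric Gaussian sphere at r = 0.0709 m (r < R).
For a uniform sphere the enclosed fraction is (r/R)³, so Q_enc = (13.4 μC)(0.0709/0.137)³ = 1.857e-6 C.
Gauss's law: E·4πr² = Q_enc/ε₀.
E = |Q_enc|/(4πε₀r²) = (1.857e-6)/(4π·8.85×10^-12·(0.0709)²) = 3.32e6 N/C.

|E| ≈ 3.32e6 N/C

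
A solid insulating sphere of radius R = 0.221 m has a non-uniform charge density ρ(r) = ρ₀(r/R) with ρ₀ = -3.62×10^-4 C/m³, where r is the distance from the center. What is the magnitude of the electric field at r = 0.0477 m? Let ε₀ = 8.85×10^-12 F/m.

|E| ≈ 1.05×10^5 N/C

Take a concentric spherical Gaussian surface of radius r = 0.0477 m (r < R).
Q_enc = ∫₀^r ρ(r')·4πr'² dr' = (4πρ₀/R) ∫₀^r r'^3 dr' = 4πρ₀ r^4/(4·R) = -2.664×10^-8 C.
Since E is radial and uniform over the Gaussian sphere, Φ = E·4πr² = Q_enc/ε₀.
E = |Q_enc|/(4πε₀r²) = (2.664e-8)/(4π·8.85×10^-12·(0.0477)²) = 1.05×10^5 N/C.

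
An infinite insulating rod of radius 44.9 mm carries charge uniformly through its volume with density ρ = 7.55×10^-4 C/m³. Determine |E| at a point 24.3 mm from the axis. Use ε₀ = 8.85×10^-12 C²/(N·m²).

1.04×10^6 N/C

Choose a coaxial cylinder of radius r = 24.3 mm (arbitrary length L) as the Gaussian surface (r < R).
Enclosed charge per unit length: λ_enc = ρ·πr² = (7.55e-4)π(0.0243)² = 1.401e-6 C/m.
Gauss's law: E·2πrL = λ_enc L/ε₀.
E = |λ_enc|/(2πε₀r) = (1.401×10^-6)/(2π·8.85×10^-12·0.0243) = 1.04×10^6 N/C.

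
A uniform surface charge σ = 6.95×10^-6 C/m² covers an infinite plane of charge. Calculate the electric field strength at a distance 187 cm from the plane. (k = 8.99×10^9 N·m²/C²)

The symmetry is planar: E is normal to the sheet and the same magnitude on both sides. Take a pillbox straddling the sheet with end-cap area A.
Flux Φ = 2EA and Q_enc = σA, so 2EA = σA/ε₀ ⇒ E = |σ|/(2ε₀), independent of distance.
E = 2πk|σ| = 2π(8.99×10^9)(6.95×10^-6) = 3.93×10^5 N/C.

|E| ≈ 3.93×10^5 V/m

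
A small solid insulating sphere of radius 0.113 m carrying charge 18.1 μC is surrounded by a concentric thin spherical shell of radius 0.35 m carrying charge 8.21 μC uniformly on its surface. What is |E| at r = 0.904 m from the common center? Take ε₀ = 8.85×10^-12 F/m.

|E| ≈ 2.89×10^5 N/C

Use a concentric Gaussian sphere at r = 0.904 m (r > 0.35 m, enclosing both).
Q_enc = (18.1 μC) + (8.21 μC) = 2.631×10^-5 C.
Since E is radial and uniform over the Gaussian sphere, Φ = E·4πr² = Q_enc/ε₀.
E = |Q_enc|/(4πε₀r²) = (2.631×10^-5)/(4π·8.85×10^-12·(0.904)²) = 2.89×10^5 N/C.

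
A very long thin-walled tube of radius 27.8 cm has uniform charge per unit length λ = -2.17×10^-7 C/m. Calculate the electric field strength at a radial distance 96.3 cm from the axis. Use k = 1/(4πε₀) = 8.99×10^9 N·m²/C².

E = 4.05×10^3 N/C

Coaxial Gaussian cylinder, radius r = 96.3 cm, length L (r > 27.8 cm).
The full line charge is enclosed: λ_enc = -2.17×10^-7 C/m.
Gauss's law: E·2πrL = λ_enc L/ε₀.
E = 2k|λ_enc|/r = 2(8.99×10^9)(2.17×10^-7)/(0.963) = 4.05×10^3 N/C.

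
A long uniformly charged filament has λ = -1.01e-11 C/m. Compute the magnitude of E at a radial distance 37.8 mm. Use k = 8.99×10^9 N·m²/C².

Coaxial Gaussian cylinder, radius r = 37.8 mm, length L.
Q_enc = λL, so λ_enc = -1.01×10^-11 C/m.
Since E is radial and uniform over the curved surface, Φ = E·2πrL = Q_enc/ε₀ = λ_enc L/ε₀.
E = 2k|λ_enc|/r = 2(8.99×10^9)(1.01e-11)/(0.0378) = 4.8 N/C.

|E| = 4.8 N/C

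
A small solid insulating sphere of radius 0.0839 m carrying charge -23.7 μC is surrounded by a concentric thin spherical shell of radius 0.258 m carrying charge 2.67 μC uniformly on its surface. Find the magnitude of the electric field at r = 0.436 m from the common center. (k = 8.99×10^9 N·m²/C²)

By spherical symmetry E is radial; choose a Gaussian sphere of radius r = 0.436 m (r > 0.258 m, enclosing both).
Q_enc = (-23.7 μC) + (2.67 μC) = -2.103e-5 C.
Since E is radial and uniform over the Gaussian sphere, Φ = E·4πr² = Q_enc/ε₀.
E = k|Q_enc|/r² = (8.99×10^9)(2.103×10^-5)/(0.436)² = 9.95e5 N/C.

9.95e5 N/C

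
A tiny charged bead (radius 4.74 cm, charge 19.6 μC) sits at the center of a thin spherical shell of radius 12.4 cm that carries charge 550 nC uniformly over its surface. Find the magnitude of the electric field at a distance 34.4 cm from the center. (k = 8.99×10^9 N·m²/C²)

1.53e6 N/C

Take a concentric spherical Gaussian surface of radius r = 34.4 cm (r > 12.4 cm, enclosing both).
Q_enc = (19.6 μC) + (550 nC) = 2.015e-5 C.
Since E is radial and uniform over the Gaussian sphere, Φ = E·4πr² = Q_enc/ε₀.
E = k|Q_enc|/r² = (8.99×10^9)(2.015×10^-5)/(0.344)² = 1.53×10^6 N/C.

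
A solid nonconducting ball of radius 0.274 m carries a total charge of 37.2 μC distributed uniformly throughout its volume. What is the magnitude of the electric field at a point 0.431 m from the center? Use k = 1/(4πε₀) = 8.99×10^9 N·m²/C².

Use a concentric Gaussian sphere at r = 0.431 m (r > R, so the entire charge is enclosed).
Q_enc = 37.2 μC = 3.72×10^-5 C.
Gauss's law: E·4πr² = Q_enc/ε₀.
E = k|Q_enc|/r² = (8.99×10^9)(3.72×10^-5)/(0.431)² = 1.80×10^6 N/C.

E = 1.80×10^6 N/C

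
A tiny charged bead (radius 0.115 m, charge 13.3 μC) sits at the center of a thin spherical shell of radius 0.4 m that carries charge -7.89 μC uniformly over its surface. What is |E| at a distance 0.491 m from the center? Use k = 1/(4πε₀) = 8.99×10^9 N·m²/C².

E = 2.02×10^5 N/C

Symmetry ⇒ E = E(r) r̂. Gaussian sphere of radius r = 0.491 m (r > 0.4 m, enclosing both).
Q_enc = (13.3 μC) + (-7.89 μC) = 5.41×10^-6 C.
Applying ∮E·dA = Q_enc/ε₀ with Φ = E(4πr²):
E = k|Q_enc|/r² = (8.99×10^9)(5.41e-6)/(0.491)² = 2.02×10^5 N/C.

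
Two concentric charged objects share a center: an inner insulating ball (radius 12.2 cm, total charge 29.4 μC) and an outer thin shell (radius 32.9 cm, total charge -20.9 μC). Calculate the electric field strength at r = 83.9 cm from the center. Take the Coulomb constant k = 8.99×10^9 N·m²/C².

E = 1.09×10^5 N/C

Symmetry ⇒ E = E(r) r̂. Gaussian sphere of radius r = 83.9 cm (r > 32.9 cm, enclosing both).
Q_enc = (29.4 μC) + (-20.9 μC) = 8.50×10^-6 C.
Applying ∮E·dA = Q_enc/ε₀ with Φ = E(4πr²):
E = k|Q_enc|/r² = (8.99×10^9)(8.50×10^-6)/(0.839)² = 1.09e5 N/C.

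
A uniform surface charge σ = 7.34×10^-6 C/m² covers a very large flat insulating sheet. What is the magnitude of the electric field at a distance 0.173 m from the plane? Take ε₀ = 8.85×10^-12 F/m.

E = 4.15×10^5 V/m

By planar symmetry E is perpendicular to the sheet and uniform; use a Gaussian pillbox with flat faces of area A on each side of the sheet.
Only the two end caps contribute flux: Φ = 2EA. With Q_enc = σA, Gauss's law gives E = |σ|/(2ε₀).
E = |σ|/(2ε₀) = (7.34×10^-6)/(2·8.85×10^-12) = 4.15×10^5 N/C.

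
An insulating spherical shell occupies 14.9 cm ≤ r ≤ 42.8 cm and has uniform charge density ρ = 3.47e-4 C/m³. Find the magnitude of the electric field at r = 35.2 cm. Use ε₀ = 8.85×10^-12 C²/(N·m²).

E = 4.25×10^6 V/m

Symmetry ⇒ E = E(r) r̂. Gaussian sphere of radius r = 35.2 cm (within the shell material, 14.9 cm < r < 42.8 cm).
Only the shell between 14.9 cm and r is enclosed: Q_enc = ρ·(4π/3)(r³ − a³) = (3.47×10^-4)·(4π/3)·((0.352)³ − (0.149)³) = 5.859e-5 C.
Gauss's law: E·4πr² = Q_enc/ε₀.
E = |Q_enc|/(4πε₀r²) = (5.859×10^-5)/(4π·8.85×10^-12·(0.352)²) = 4.25×10^6 N/C.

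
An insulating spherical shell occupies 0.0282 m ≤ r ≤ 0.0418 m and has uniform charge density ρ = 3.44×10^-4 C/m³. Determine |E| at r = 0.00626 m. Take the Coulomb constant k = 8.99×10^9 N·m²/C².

By spherical symmetry E is radial; choose a Gaussian sphere of radius r = 0.00626 m (r < 0.0282 m, inside the empty cavity).
No charge is enclosed, so by Gauss's law E·4πr² = 0 ⇒ E = 0.

E = 0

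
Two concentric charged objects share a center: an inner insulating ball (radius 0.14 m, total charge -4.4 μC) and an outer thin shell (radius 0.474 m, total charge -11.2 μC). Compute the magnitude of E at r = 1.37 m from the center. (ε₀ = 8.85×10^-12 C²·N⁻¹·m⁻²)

7.47e4 N/C

By spherical symmetry E is radial; choose a Gaussian sphere of radius r = 1.37 m (r > 0.474 m, enclosing both).
Q_enc = (-4.4 μC) + (-11.2 μC) = -1.56e-5 C.
Since E is radial and uniform over the Gaussian sphere, Φ = E·4πr² = Q_enc/ε₀.
E = |Q_enc|/(4πε₀r²) = (1.56×10^-5)/(4π·8.85×10^-12·(1.37)²) = 7.47×10^4 N/C.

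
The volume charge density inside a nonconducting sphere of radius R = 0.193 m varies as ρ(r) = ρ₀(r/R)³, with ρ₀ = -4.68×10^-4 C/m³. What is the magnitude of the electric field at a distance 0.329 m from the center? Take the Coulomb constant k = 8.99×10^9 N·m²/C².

E ≈ 5.85e5 N/C

By spherical symmetry E is radial; choose a Gaussian sphere of radius r = 0.329 m (r > R, all charge enclosed).
Q_enc = 4π ∫₀^R ρ₀(r'/R)^3 r'² dr' = 4πρ₀R³/6 = -7.047×10^-6 C.
Since E is radial and uniform over the Gaussian sphere, Φ = E·4πr² = Q_enc/ε₀.
E = k|Q_enc|/r² = (8.99×10^9)(7.047×10^-6)/(0.329)² = 5.85e5 N/C.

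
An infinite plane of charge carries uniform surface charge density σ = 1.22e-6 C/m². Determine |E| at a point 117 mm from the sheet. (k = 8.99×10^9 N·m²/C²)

Choose a cylindrical pillbox piercing the sheet, end faces (area A) parallel to it.
Flux Φ = 2EA and Q_enc = σA, so 2EA = σA/ε₀ ⇒ E = |σ|/(2ε₀), independent of distance.
E = 2πk|σ| = 2π(8.99×10^9)(1.22e-6) = 6.89e4 N/C.

E = 6.89e4 N/C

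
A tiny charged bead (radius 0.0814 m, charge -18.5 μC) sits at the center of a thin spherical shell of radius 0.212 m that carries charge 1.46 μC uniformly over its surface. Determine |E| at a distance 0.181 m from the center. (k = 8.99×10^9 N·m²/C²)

By spherical symmetry E is radial; choose a Gaussian sphere of radius r = 0.181 m (between the bodies, 0.0814 m < r < 0.212 m).
The shell at 0.212 m lies outside the Gaussian surface, so Q_enc = -18.5 μC = -1.85×10^-5 C.
Applying ∮E·dA = Q_enc/ε₀ with Φ = E(4πr²):
E = k|Q_enc|/r² = (8.99×10^9)(1.85×10^-5)/(0.181)² = 5.08×10^6 N/C.

|E| = 5.08×10^6 N/C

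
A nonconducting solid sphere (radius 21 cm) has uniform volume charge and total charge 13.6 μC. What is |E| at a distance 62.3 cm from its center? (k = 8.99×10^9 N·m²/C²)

Use a concentric Gaussian sphere at r = 62.3 cm (r > R, so the entire charge is enclosed).
Q_enc = 13.6 μC = 1.36×10^-5 C.
Applying ∮E·dA = Q_enc/ε₀ with Φ = E(4πr²):
E = k|Q_enc|/r² = (8.99×10^9)(1.36e-5)/(0.623)² = 3.15×10^5 N/C.

E = 3.15×10^5 V/m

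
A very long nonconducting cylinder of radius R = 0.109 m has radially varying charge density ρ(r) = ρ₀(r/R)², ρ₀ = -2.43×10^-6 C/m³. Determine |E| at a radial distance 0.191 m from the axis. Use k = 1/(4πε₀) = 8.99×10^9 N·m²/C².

E = 4.27×10^3 V/m

Choose a coaxial cylinder of radius r = 0.191 m (arbitrary length L) as the Gaussian surface (r > R, full charge per length enclosed).
λ_enc = 2π ∫₀^R ρ₀(r'/R)^2 r' dr' = 2πρ₀R²/4 = -4.535×10^-8 C/m.
Since E is radial and uniform over the curved surface, Φ = E·2πrL = Q_enc/ε₀ = λ_enc L/ε₀.
E = 2k|λ_enc|/r = 2(8.99×10^9)(4.535e-8)/(0.191) = 4.27e3 N/C.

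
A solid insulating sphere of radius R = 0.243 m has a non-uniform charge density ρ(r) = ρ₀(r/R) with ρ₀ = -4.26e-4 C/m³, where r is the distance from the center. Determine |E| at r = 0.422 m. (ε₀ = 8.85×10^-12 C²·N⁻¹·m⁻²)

Symmetry ⇒ E = E(r) r̂. Gaussian sphere of radius r = 0.422 m (r > R, all charge enclosed).
Q_enc = 4π ∫₀^R ρ₀(r'/R)^1 r'² dr' = 4πρ₀R³/4 = -1.92×10^-5 C.
Applying ∮E·dA = Q_enc/ε₀ with Φ = E(4πr²):
E = |Q_enc|/(4πε₀r²) = (1.92×10^-5)/(4π·8.85×10^-12·(0.422)²) = 9.70e5 N/C.

|E| ≈ 9.70×10^5 V/m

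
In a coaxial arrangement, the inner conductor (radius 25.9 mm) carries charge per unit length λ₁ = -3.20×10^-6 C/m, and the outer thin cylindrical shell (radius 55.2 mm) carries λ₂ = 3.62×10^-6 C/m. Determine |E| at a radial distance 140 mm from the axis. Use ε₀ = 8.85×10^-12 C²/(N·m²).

|E| = 5.40×10^4 N/C

By cylindrical symmetry E is radial; use a coaxial Gaussian cylinder of radius 140 mm and length L (r > 55.2 mm, enclosing both).
λ_enc = λ₁ + λ₂ = (-3.20×10^-6) + (3.62×10^-6) = 4.20e-7 C/m.
Applying ∮E·dA = Q_enc/ε₀ with the end caps contributing no flux:
E = |λ_enc|/(2πε₀r) = (4.20×10^-7)/(2π·8.85×10^-12·0.14) = 5.40e4 N/C.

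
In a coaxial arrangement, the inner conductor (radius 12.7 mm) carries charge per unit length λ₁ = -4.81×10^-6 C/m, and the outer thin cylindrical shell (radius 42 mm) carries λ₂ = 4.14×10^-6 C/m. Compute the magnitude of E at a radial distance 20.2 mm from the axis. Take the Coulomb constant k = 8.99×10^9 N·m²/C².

By cylindrical symmetry E is radial; use a coaxial Gaussian cylinder of radius 20.2 mm and length L (between the conductors, 12.7 mm < r < 42 mm).
The shell at 42 mm lies outside the Gaussian surface, so λ_enc = λ₁ = -4.81×10^-6 C/m.
By Gauss's law (flux through the curved wall only), E·2πrL = λ_enc L/ε₀.
E = 2k|λ_enc|/r = 2(8.99×10^9)(4.81×10^-6)/(0.0202) = 4.28e6 N/C.

E = 4.28×10^6 V/m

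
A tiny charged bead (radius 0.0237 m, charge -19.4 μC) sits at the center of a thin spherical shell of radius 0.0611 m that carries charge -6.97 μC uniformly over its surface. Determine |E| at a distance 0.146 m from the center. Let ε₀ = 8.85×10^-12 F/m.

Take a concentric spherical Gaussian surface of radius r = 0.146 m (r > 0.0611 m, enclosing both).
Q_enc = (-19.4 μC) + (-6.97 μC) = -2.637e-5 C.
Gauss's law: E·4πr² = Q_enc/ε₀.
E = |Q_enc|/(4πε₀r²) = (2.637e-5)/(4π·8.85×10^-12·(0.146)²) = 1.11e7 N/C.

|E| = 1.11e7 N/C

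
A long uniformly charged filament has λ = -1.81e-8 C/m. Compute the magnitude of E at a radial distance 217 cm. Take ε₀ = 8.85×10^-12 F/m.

|E| = 150 N/C

Take a coaxial cylindrical Gaussian surface of radius r = 217 cm and length L.
Q_enc = λL, so λ_enc = -1.81×10^-8 C/m.
Applying ∮E·dA = Q_enc/ε₀ with the end caps contributing no flux:
E = |λ_enc|/(2πε₀r) = (1.81×10^-8)/(2π·8.85×10^-12·2.17) = 150 N/C.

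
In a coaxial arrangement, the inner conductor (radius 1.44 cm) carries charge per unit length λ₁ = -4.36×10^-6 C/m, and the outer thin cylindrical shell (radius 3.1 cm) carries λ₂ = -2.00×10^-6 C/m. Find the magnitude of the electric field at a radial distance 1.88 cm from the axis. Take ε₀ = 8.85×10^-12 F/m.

Choose a coaxial cylinder of radius r = 1.88 cm (arbitrary length L) as the Gaussian surface (between the conductors, 1.44 cm < r < 3.1 cm).
The shell at 3.1 cm lies outside the Gaussian surface, so λ_enc = λ₁ = -4.36e-6 C/m.
By Gauss's law (flux through the curved wall only), E·2πrL = λ_enc L/ε₀.
E = |λ_enc|/(2πε₀r) = (4.36×10^-6)/(2π·8.85×10^-12·0.0188) = 4.17e6 N/C.

E = 4.17×10^6 N/C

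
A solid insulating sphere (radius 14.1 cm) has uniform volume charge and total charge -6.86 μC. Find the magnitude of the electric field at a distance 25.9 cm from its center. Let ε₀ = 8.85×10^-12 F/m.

Symmetry ⇒ E = E(r) r̂. Gaussian sphere of radius r = 25.9 cm (r > R, so the entire charge is enclosed).
Q_enc = -6.86 μC = -6.86×10^-6 C.
By Gauss's law, ∮E·dA = E·4πr² = Q_enc/ε₀.
E = |Q_enc|/(4πε₀r²) = (6.86×10^-6)/(4π·8.85×10^-12·(0.259)²) = 9.20×10^5 N/C.

9.20e5 V/m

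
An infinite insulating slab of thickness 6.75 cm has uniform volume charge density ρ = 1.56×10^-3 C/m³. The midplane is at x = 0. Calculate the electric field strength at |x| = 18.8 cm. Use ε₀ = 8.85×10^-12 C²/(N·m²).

The point |x| = 18.8 cm lies outside the slab (half-thickness 0.03375 m). A symmetric pillbox spanning the full slab encloses Q_enc = ρ·d·A.
Flux = 2EA ⇒ E = |ρ|d/(2ε₀), independent of distance outside.
E = (1.56×10^-3)(0.0675)/(2·8.85×10^-12) = 5.95e6 N/C.

|E| ≈ 5.95e6 N/C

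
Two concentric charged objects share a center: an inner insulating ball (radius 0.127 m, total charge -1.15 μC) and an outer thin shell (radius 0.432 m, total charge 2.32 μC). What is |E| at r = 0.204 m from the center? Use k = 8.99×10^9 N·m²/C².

By spherical symmetry E is radial; choose a Gaussian sphere of radius r = 0.204 m (between the bodies, 0.127 m < r < 0.432 m).
Only the inner charge is enclosed; the outer shell contributes nothing inside itself. Q_enc = -1.15 μC = -1.15×10^-6 C.
Applying ∮E·dA = Q_enc/ε₀ with Φ = E(4πr²):
E = k|Q_enc|/r² = (8.99×10^9)(1.15×10^-6)/(0.204)² = 2.48×10^5 N/C.

E = 2.48×10^5 N/C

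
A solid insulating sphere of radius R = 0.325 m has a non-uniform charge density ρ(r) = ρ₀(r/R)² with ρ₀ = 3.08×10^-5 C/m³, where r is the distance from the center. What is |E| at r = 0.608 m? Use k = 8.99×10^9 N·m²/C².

E = 6.46×10^4 N/C

By spherical symmetry E is radial; choose a Gaussian sphere of radius r = 0.608 m (r > R, all charge enclosed).
Q_enc = 4π ∫₀^R ρ₀(r'/R)^2 r'² dr' = 4πρ₀R³/5 = 2.657×10^-6 C.
By Gauss's law, ∮E·dA = E·4πr² = Q_enc/ε₀.
E = k|Q_enc|/r² = (8.99×10^9)(2.657×10^-6)/(0.608)² = 6.46×10^4 N/C.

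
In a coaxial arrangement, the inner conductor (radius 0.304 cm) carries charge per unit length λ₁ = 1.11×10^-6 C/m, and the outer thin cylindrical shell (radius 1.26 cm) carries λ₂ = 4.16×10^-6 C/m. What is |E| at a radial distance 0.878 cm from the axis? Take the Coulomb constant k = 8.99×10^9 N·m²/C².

E ≈ 2.27×10^6 V/m

Choose a coaxial cylinder of radius r = 0.878 cm (arbitrary length L) as the Gaussian surface (between the conductors, 0.304 cm < r < 1.26 cm).
The shell at 1.26 cm lies outside the Gaussian surface, so λ_enc = λ₁ = 1.11×10^-6 C/m.
Since E is radial and uniform over the curved surface, Φ = E·2πrL = Q_enc/ε₀ = λ_enc L/ε₀.
E = 2k|λ_enc|/r = 2(8.99×10^9)(1.11e-6)/(0.00878) = 2.27e6 N/C.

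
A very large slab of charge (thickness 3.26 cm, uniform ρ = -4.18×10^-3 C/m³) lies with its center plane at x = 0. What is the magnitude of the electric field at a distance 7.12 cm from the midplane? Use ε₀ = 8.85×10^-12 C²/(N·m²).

E = 7.70×10^6 N/C

The point |x| = 7.12 cm lies outside the slab (half-thickness 0.0163 m). A symmetric pillbox spanning the full slab encloses Q_enc = ρ·d·A.
Flux = 2EA ⇒ E = |ρ|d/(2ε₀), independent of distance outside.
E = (4.18×10^-3)(0.0326)/(2·8.85×10^-12) = 7.70×10^6 N/C.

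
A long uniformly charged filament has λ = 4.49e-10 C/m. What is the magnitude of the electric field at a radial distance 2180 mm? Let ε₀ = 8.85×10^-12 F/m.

Take a coaxial cylindrical Gaussian surface of radius r = 2180 mm and length L.
Q_enc = λL, so λ_enc = 4.49×10^-10 C/m.
By Gauss's law (flux through the curved wall only), E·2πrL = λ_enc L/ε₀.
E = |λ_enc|/(2πε₀r) = (4.49×10^-10)/(2π·8.85×10^-12·2.18) = 3.7 N/C.

|E| = 3.7 V/m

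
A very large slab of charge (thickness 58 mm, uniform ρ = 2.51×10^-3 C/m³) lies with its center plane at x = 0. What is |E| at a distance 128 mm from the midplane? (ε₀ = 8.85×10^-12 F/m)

The point |x| = 128 mm lies outside the slab (half-thickness 0.029 m). A symmetric pillbox spanning the full slab encloses Q_enc = ρ·d·A.
Flux = 2EA ⇒ E = |ρ|d/(2ε₀), independent of distance outside.
E = (2.51×10^-3)(0.058)/(2·8.85×10^-12) = 8.22×10^6 N/C.

|E| = 8.22e6 V/m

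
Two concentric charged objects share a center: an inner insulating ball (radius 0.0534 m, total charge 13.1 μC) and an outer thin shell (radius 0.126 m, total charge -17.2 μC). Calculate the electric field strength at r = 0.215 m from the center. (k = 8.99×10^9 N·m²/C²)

Symmetry ⇒ E = E(r) r̂. Gaussian sphere of radius r = 0.215 m (r > 0.126 m, enclosing both).
Q_enc = (13.1 μC) + (-17.2 μC) = -4.10×10^-6 C.
Since E is radial and uniform over the Gaussian sphere, Φ = E·4πr² = Q_enc/ε₀.
E = k|Q_enc|/r² = (8.99×10^9)(4.10×10^-6)/(0.215)² = 7.97e5 N/C.

|E| = 7.97e5 N/C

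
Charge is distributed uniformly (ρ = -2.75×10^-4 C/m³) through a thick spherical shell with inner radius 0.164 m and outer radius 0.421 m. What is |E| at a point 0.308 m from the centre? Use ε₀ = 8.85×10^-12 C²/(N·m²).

|E| = 2.71×10^6 N/C

Use a concentric Gaussian sphere at r = 0.308 m (within the shell material, 0.164 m < r < 0.421 m).
Enclosed charge is the volume from a to r: Q_enc = (4π/3)ρ(r³ − a³) = -2.858×10^-5 C.
Gauss's law: E·4πr² = Q_enc/ε₀.
E = |Q_enc|/(4πε₀r²) = (2.858×10^-5)/(4π·8.85×10^-12·(0.308)²) = 2.71×10^6 N/C.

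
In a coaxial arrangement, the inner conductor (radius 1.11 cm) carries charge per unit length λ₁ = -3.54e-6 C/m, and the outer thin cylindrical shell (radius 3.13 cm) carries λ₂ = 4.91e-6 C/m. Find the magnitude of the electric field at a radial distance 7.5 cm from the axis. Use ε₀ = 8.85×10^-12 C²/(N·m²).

Choose a coaxial cylinder of radius r = 7.5 cm (arbitrary length L) as the Gaussian surface (r > 3.13 cm, enclosing both).
λ_enc = λ₁ + λ₂ = (-3.54×10^-6) + (4.91e-6) = 1.37×10^-6 C/m.
By Gauss's law (flux through the curved wall only), E·2πrL = λ_enc L/ε₀.
E = |λ_enc|/(2πε₀r) = (1.37e-6)/(2π·8.85×10^-12·0.075) = 3.29e5 N/C.

E = 3.29×10^5 N/C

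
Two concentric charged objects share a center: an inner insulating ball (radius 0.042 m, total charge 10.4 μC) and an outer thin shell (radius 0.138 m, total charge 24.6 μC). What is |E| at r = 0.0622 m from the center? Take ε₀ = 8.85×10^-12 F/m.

Use a concentric Gaussian sphere at r = 0.0622 m (between the bodies, 0.042 m < r < 0.138 m).
The shell at 0.138 m lies outside the Gaussian surface, so Q_enc = 10.4 μC = 1.04e-5 C.
Applying ∮E·dA = Q_enc/ε₀ with Φ = E(4πr²):
E = |Q_enc|/(4πε₀r²) = (1.04e-5)/(4π·8.85×10^-12·(0.0622)²) = 2.42×10^7 N/C.

|E| = 2.42e7 N/C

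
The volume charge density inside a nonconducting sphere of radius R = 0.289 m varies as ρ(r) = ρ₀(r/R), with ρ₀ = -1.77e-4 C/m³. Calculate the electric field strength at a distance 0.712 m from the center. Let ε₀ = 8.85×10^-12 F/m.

E = 2.38×10^5 V/m

Use a concentric Gaussian sphere at r = 0.712 m (r > R, all charge enclosed).
Q_enc = 4π ∫₀^R ρ₀(r'/R)^1 r'² dr' = 4πρ₀R³/4 = -1.342×10^-5 C.
Since E is radial and uniform over the Gaussian sphere, Φ = E·4πr² = Q_enc/ε₀.
E = |Q_enc|/(4πε₀r²) = (1.342×10^-5)/(4π·8.85×10^-12·(0.712)²) = 2.38e5 N/C.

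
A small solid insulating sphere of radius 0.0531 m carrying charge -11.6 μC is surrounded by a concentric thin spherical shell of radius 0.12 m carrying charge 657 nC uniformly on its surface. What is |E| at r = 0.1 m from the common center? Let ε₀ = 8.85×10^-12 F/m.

|E| ≈ 1.04×10^7 N/C

Symmetry ⇒ E = E(r) r̂. Gaussian sphere of radius r = 0.1 m (between the bodies, 0.0531 m < r < 0.12 m).
The shell at 0.12 m lies outside the Gaussian surface, so Q_enc = -11.6 μC = -1.16e-5 C.
Since E is radial and uniform over the Gaussian sphere, Φ = E·4πr² = Q_enc/ε₀.
E = |Q_enc|/(4πε₀r²) = (1.16×10^-5)/(4π·8.85×10^-12·(0.1)²) = 1.04e7 N/C.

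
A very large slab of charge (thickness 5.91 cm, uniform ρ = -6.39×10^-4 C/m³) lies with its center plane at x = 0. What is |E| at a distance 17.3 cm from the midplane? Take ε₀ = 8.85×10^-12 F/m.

The point |x| = 17.3 cm lies outside the slab (half-thickness 0.02955 m). A symmetric pillbox spanning the full slab encloses Q_enc = ρ·d·A.
Flux = 2EA ⇒ E = |ρ|d/(2ε₀), independent of distance outside.
E = (6.39×10^-4)(0.0591)/(2·8.85×10^-12) = 2.13×10^6 N/C.

2.13e6 N/C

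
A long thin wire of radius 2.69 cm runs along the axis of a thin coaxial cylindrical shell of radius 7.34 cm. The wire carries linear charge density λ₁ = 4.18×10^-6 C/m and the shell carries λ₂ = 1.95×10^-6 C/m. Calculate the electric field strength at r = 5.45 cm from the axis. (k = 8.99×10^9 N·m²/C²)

Coaxial Gaussian cylinder, radius r = 5.45 cm, length L (between the conductors, 2.69 cm < r < 7.34 cm).
Only the inner wire is enclosed; the outer shell contributes nothing inside itself. λ_enc = λ₁ = 4.18×10^-6 C/m.
Since E is radial and uniform over the curved surface, Φ = E·2πrL = Q_enc/ε₀ = λ_enc L/ε₀.
E = 2k|λ_enc|/r = 2(8.99×10^9)(4.18×10^-6)/(0.0545) = 1.38×10^6 N/C.

|E| ≈ 1.38e6 N/C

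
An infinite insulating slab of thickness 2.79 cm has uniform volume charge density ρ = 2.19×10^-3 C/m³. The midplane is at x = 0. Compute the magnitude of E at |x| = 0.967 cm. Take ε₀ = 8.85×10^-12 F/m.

E ≈ 2.39×10^6 V/m

By symmetry E is perpendicular to the slab. A Gaussian pillbox from −0.967 cm to +0.967 cm (face area A) lies entirely within the slab.
Q_enc = ρ·(2x)·A and flux = 2EA, so 2EA = 2ρxA/ε₀ ⇒ E = |ρ|x/ε₀.
E = (2.19×10^-3)(0.00967)/(8.85×10^-12) = 2.39e6 N/C.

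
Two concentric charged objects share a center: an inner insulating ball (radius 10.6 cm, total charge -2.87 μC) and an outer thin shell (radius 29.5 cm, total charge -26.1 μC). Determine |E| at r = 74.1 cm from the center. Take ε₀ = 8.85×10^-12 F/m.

Use a concentric Gaussian sphere at r = 74.1 cm (r > 29.5 cm, enclosing both).
Q_enc = (-2.87 μC) + (-26.1 μC) = -2.897×10^-5 C.
Gauss's law: E·4πr² = Q_enc/ε₀.
E = |Q_enc|/(4πε₀r²) = (2.897×10^-5)/(4π·8.85×10^-12·(0.741)²) = 4.74e5 N/C.

4.74×10^5 N/C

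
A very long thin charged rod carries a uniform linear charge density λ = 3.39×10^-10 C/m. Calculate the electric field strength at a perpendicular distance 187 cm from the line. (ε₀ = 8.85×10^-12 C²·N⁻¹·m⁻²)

Take a coaxial cylindrical Gaussian surface of radius r = 187 cm and length L.
Q_enc = λL, so λ_enc = 3.39e-10 C/m.
By Gauss's law (flux through the curved wall only), E·2πrL = λ_enc L/ε₀.
E = |λ_enc|/(2πε₀r) = (3.39×10^-10)/(2π·8.85×10^-12·1.87) = 3.26 N/C.

|E| ≈ 3.26 N/C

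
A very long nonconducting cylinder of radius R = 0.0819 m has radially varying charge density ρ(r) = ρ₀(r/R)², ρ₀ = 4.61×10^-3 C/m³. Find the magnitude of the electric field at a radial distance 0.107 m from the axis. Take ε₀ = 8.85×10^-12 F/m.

Take a coaxial cylindrical Gaussian surface of radius r = 0.107 m and length L (r > R, full charge per length enclosed).
λ_enc = 2π ∫₀^R ρ₀(r'/R)^2 r' dr' = 2πρ₀R²/4 = 4.857×10^-5 C/m.
By Gauss's law (flux through the curved wall only), E·2πrL = λ_enc L/ε₀.
E = |λ_enc|/(2πε₀r) = (4.857×10^-5)/(2π·8.85×10^-12·0.107) = 8.16×10^6 N/C.

E = 8.16e6 N/C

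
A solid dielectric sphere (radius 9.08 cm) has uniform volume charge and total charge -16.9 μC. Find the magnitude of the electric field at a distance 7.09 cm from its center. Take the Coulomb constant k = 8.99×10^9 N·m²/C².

By spherical symmetry E is radial; choose a Gaussian sphere of radius r = 7.09 cm (r < R).
For a uniform sphere the enclosed fraction is (r/R)³, so Q_enc = (-16.9 μC)(0.0709/0.0908)³ = -8.046e-6 C.
Gauss's law: E·4πr² = Q_enc/ε₀.
E = k|Q_enc|/r² = (8.99×10^9)(8.046×10^-6)/(0.0709)² = 1.44×10^7 N/C.

E ≈ 1.44×10^7 V/m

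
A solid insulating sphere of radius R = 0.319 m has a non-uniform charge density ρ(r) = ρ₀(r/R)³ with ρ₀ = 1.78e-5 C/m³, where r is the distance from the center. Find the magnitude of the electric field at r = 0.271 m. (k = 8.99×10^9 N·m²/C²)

5.57×10^4 N/C

Symmetry ⇒ E = E(r) r̂. Gaussian sphere of radius r = 0.271 m (r < R).
Q_enc = ∫₀^r ρ(r')·4πr'² dr' = (4πρ₀/R³) ∫₀^r r'^5 dr' = 4πρ₀ r^6/(6·R³) = 4.549e-7 C.
By Gauss's law, ∮E·dA = E·4πr² = Q_enc/ε₀.
E = k|Q_enc|/r² = (8.99×10^9)(4.549×10^-7)/(0.271)² = 5.57×10^4 N/C.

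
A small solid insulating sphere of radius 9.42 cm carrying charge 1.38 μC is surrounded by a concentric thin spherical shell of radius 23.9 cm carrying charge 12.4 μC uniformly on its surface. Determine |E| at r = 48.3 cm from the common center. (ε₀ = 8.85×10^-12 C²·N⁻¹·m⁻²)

E ≈ 5.31×10^5 V/m

Use a concentric Gaussian sphere at r = 48.3 cm (r > 23.9 cm, enclosing both).
Q_enc = (1.38 μC) + (12.4 μC) = 1.378×10^-5 C.
Applying ∮E·dA = Q_enc/ε₀ with Φ = E(4πr²):
E = |Q_enc|/(4πε₀r²) = (1.378×10^-5)/(4π·8.85×10^-12·(0.483)²) = 5.31e5 N/C.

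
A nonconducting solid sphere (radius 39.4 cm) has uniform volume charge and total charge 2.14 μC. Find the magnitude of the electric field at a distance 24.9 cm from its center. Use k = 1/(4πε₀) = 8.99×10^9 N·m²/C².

Symmetry ⇒ E = E(r) r̂. Gaussian sphere of radius r = 24.9 cm (r < R).
Only the charge within r is enclosed: Q_enc = Q·(r/R)³ = (2.14 μC)·(24.9 cm/39.4 cm)³ = 5.402e-7 C.
Since E is radial and uniform over the Gaussian sphere, Φ = E·4πr² = Q_enc/ε₀.
E = k|Q_enc|/r² = (8.99×10^9)(5.402×10^-7)/(0.249)² = 7.83×10^4 N/C.

|E| = 7.83e4 N/C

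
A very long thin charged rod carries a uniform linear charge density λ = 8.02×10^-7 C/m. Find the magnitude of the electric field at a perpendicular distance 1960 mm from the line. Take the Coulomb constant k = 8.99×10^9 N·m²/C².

E = 7.36e3 V/m

Coaxial Gaussian cylinder, radius r = 1960 mm, length L.
Q_enc = λL, so λ_enc = 8.02e-7 C/m.
Gauss's law: E·2πrL = λ_enc L/ε₀.
E = 2k|λ_enc|/r = 2(8.99×10^9)(8.02e-7)/(1.96) = 7.36×10^3 N/C.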